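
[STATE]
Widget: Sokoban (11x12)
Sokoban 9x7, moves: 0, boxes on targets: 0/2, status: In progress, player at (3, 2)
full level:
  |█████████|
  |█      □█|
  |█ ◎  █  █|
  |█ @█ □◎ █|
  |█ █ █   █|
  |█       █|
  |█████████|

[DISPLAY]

█████████  
█      □█  
█ ◎  █  █  
█ @█ □◎ █  
█ █ █   █  
█       █  
█████████  
Moves: 0  0
           
           
           
           


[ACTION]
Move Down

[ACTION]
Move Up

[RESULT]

█████████  
█      □█  
█ +  █  █  
█  █ □◎ █  
█ █ █   █  
█       █  
█████████  
Moves: 1  0
           
           
           
           


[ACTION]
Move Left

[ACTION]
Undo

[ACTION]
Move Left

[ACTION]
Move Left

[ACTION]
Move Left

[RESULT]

█████████  
█      □█  
█@◎  █  █  
█  █ □◎ █  
█ █ █   █  
█       █  
█████████  
Moves: 2  0
           
           
           
           


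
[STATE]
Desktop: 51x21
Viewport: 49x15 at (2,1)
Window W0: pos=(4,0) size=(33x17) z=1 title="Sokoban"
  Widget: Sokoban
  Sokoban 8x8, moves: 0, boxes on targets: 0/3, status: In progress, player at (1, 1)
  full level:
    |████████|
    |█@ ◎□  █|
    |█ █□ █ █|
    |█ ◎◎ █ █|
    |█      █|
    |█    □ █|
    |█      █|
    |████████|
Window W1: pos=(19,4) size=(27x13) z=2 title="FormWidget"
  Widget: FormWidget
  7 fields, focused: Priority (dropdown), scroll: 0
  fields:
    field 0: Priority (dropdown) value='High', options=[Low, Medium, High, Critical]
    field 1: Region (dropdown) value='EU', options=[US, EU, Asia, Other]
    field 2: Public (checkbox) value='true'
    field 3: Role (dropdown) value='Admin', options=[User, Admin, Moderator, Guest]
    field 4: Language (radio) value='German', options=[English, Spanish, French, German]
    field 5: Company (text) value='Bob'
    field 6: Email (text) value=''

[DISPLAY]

  ┃ Sokoban                       ┃              
  ┠───────────────────────────────┨              
  ┃████████                       ┃              
  ┃█@ ◎□  █      ┏━━━━━━━━━━━━━━━━━━━━━━━━━┓     
  ┃█ █□ █ █      ┃ FormWidget              ┃     
  ┃█ ◎◎ █ █      ┠─────────────────────────┨     
  ┃█      █      ┃> Priority:   [High    ▼]┃     
  ┃█    □ █      ┃  Region:     [EU      ▼]┃     
  ┃█      █      ┃  Public:     [x]        ┃     
  ┃████████      ┃  Role:       [Admin   ▼]┃     
  ┃Moves: 0  0/3 ┃  Language:   ( ) English┃     
  ┃              ┃  Company:    [Bob      ]┃     
  ┃              ┃  Email:      [         ]┃     
  ┃              ┃                         ┃     
  ┃              ┃                         ┃     


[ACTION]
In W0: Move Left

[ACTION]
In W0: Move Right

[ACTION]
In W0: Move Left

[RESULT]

  ┃ Sokoban                       ┃              
  ┠───────────────────────────────┨              
  ┃████████                       ┃              
  ┃█@ ◎□  █      ┏━━━━━━━━━━━━━━━━━━━━━━━━━┓     
  ┃█ █□ █ █      ┃ FormWidget              ┃     
  ┃█ ◎◎ █ █      ┠─────────────────────────┨     
  ┃█      █      ┃> Priority:   [High    ▼]┃     
  ┃█    □ █      ┃  Region:     [EU      ▼]┃     
  ┃█      █      ┃  Public:     [x]        ┃     
  ┃████████      ┃  Role:       [Admin   ▼]┃     
  ┃Moves: 2  0/3 ┃  Language:   ( ) English┃     
  ┃              ┃  Company:    [Bob      ]┃     
  ┃              ┃  Email:      [         ]┃     
  ┃              ┃                         ┃     
  ┃              ┃                         ┃     


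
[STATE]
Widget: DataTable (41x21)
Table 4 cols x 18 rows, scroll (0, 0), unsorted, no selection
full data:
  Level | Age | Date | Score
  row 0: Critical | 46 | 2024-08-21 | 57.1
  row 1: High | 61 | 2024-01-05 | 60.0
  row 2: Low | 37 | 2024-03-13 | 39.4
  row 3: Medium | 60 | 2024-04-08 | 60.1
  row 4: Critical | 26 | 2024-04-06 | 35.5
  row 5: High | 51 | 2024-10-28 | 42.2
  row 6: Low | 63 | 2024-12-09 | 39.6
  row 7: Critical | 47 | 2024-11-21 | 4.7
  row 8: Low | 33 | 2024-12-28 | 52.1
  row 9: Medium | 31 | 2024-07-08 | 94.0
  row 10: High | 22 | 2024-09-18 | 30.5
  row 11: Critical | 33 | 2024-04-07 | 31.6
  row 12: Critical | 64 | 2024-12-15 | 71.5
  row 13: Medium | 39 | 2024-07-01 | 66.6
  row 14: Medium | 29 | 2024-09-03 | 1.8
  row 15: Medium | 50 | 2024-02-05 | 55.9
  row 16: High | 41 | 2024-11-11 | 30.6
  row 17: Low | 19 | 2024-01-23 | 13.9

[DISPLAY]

Level   │Age│Date      │Score            
────────┼───┼──────────┼─────            
Critical│46 │2024-08-21│57.1             
High    │61 │2024-01-05│60.0             
Low     │37 │2024-03-13│39.4             
Medium  │60 │2024-04-08│60.1             
Critical│26 │2024-04-06│35.5             
High    │51 │2024-10-28│42.2             
Low     │63 │2024-12-09│39.6             
Critical│47 │2024-11-21│4.7              
Low     │33 │2024-12-28│52.1             
Medium  │31 │2024-07-08│94.0             
High    │22 │2024-09-18│30.5             
Critical│33 │2024-04-07│31.6             
Critical│64 │2024-12-15│71.5             
Medium  │39 │2024-07-01│66.6             
Medium  │29 │2024-09-03│1.8              
Medium  │50 │2024-02-05│55.9             
High    │41 │2024-11-11│30.6             
Low     │19 │2024-01-23│13.9             
                                         


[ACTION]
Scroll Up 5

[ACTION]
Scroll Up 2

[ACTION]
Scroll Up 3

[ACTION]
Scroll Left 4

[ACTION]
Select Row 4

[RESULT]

Level   │Age│Date      │Score            
────────┼───┼──────────┼─────            
Critical│46 │2024-08-21│57.1             
High    │61 │2024-01-05│60.0             
Low     │37 │2024-03-13│39.4             
Medium  │60 │2024-04-08│60.1             
>ritical│26 │2024-04-06│35.5             
High    │51 │2024-10-28│42.2             
Low     │63 │2024-12-09│39.6             
Critical│47 │2024-11-21│4.7              
Low     │33 │2024-12-28│52.1             
Medium  │31 │2024-07-08│94.0             
High    │22 │2024-09-18│30.5             
Critical│33 │2024-04-07│31.6             
Critical│64 │2024-12-15│71.5             
Medium  │39 │2024-07-01│66.6             
Medium  │29 │2024-09-03│1.8              
Medium  │50 │2024-02-05│55.9             
High    │41 │2024-11-11│30.6             
Low     │19 │2024-01-23│13.9             
                                         


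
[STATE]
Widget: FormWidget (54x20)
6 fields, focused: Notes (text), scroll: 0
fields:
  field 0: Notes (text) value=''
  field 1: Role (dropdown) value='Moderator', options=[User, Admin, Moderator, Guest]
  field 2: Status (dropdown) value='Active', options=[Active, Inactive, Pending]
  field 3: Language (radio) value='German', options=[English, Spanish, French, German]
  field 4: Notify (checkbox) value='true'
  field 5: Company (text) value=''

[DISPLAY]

> Notes:      [                                      ]
  Role:       [Moderator                            ▼]
  Status:     [Active                               ▼]
  Language:   ( ) English  ( ) Spanish  ( ) French  (●
  Notify:     [x]                                     
  Company:    [                                      ]
                                                      
                                                      
                                                      
                                                      
                                                      
                                                      
                                                      
                                                      
                                                      
                                                      
                                                      
                                                      
                                                      
                                                      


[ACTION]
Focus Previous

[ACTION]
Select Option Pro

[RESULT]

  Notes:      [                                      ]
  Role:       [Moderator                            ▼]
  Status:     [Active                               ▼]
  Language:   ( ) English  ( ) Spanish  ( ) French  (●
  Notify:     [x]                                     
> Company:    [                                      ]
                                                      
                                                      
                                                      
                                                      
                                                      
                                                      
                                                      
                                                      
                                                      
                                                      
                                                      
                                                      
                                                      
                                                      


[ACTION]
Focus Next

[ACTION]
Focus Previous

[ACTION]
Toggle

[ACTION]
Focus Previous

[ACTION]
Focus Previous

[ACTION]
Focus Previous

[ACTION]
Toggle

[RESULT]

  Notes:      [                                      ]
  Role:       [Moderator                            ▼]
> Status:     [Active                               ▼]
  Language:   ( ) English  ( ) Spanish  ( ) French  (●
  Notify:     [x]                                     
  Company:    [                                      ]
                                                      
                                                      
                                                      
                                                      
                                                      
                                                      
                                                      
                                                      
                                                      
                                                      
                                                      
                                                      
                                                      
                                                      


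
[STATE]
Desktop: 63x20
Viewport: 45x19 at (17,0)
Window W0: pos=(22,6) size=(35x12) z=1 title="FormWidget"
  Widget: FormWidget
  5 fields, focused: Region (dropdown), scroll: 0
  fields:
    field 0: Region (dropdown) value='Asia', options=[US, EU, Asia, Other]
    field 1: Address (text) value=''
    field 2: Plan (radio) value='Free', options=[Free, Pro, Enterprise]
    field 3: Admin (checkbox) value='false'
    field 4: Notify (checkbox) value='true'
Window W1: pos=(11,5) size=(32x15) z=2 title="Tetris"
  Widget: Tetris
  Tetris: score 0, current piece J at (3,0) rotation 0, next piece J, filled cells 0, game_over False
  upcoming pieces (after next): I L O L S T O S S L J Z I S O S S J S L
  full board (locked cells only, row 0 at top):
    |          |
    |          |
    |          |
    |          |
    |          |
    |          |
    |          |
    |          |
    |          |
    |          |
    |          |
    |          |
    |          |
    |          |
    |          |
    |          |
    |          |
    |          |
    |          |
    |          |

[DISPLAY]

                                             
                                             
                                             
                                             
                                             
━━━━━━━━━━━━━━━━━━━━━━━━━┓                   
is                       ┃━━━━━━━━━━━━━┓     
─────────────────────────┨             ┃     
     │Next:              ┃─────────────┨     
     │█                  ┃           ▼]┃     
     │███                ┃            ]┃     
     │                   ┃ee  ( ) Pro  ┃     
     │                   ┃             ┃     
     │                   ┃             ┃     
     │Score:             ┃             ┃     
     │0                  ┃             ┃     
     │                   ┃             ┃     
     │                   ┃━━━━━━━━━━━━━┛     
     │                   ┃                   


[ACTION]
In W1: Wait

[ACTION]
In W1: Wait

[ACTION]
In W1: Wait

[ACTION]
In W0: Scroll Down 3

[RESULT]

                                             
                                             
                                             
                                             
                                             
━━━━━━━━━━━━━━━━━━━━━━━━━┓                   
is                       ┃━━━━━━━━━━━━━┓     
─────────────────────────┨             ┃     
     │Next:              ┃─────────────┨     
     │█                  ┃             ┃     
     │███                ┃             ┃     
     │                   ┃             ┃     
     │                   ┃             ┃     
     │                   ┃             ┃     
     │Score:             ┃             ┃     
     │0                  ┃             ┃     
     │                   ┃             ┃     
     │                   ┃━━━━━━━━━━━━━┛     
     │                   ┃                   


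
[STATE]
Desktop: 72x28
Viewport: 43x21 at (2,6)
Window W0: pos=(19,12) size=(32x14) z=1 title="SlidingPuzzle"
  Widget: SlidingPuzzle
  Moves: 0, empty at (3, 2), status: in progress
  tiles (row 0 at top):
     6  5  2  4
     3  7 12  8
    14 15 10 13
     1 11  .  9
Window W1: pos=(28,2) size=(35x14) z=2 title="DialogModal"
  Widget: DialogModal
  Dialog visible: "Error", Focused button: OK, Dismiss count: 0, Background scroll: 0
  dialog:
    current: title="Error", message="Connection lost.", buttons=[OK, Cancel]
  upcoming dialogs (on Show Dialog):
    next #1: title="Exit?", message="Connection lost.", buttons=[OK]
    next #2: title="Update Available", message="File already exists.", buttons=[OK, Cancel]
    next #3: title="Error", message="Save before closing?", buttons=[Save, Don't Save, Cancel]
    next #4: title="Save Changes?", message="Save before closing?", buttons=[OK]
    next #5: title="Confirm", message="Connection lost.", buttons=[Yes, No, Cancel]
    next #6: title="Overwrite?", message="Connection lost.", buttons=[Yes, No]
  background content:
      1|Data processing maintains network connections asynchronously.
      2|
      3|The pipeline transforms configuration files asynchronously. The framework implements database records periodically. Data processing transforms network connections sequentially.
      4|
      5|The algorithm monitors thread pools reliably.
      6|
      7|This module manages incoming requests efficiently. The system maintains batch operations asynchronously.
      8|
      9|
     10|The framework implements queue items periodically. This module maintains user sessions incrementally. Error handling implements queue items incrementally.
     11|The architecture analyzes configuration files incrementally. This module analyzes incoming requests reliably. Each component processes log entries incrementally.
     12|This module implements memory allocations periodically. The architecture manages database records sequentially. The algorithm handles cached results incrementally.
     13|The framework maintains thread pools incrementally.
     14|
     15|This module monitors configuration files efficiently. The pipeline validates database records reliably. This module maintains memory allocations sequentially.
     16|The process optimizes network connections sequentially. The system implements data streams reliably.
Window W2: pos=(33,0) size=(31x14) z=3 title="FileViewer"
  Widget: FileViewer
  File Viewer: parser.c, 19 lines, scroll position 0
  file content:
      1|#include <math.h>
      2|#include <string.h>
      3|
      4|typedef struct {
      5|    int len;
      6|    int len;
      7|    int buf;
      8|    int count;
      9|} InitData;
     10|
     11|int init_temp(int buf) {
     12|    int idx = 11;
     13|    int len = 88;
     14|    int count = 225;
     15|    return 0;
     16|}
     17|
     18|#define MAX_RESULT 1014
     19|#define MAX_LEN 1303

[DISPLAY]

                          ┃    ┃typedef str
                          ┃The ┃    int len
                          ┃    ┃    int len
                          ┃The ┃    int buf
                          ┃    ┃    int cou
                          ┃This┃} InitData;
                 ┏━━━━━━━━┃    ┃           
                 ┃ Sliding┃    ┗━━━━━━━━━━━
                 ┠────────┃The framework im
                 ┃┌────┬──┗━━━━━━━━━━━━━━━━
                 ┃│  6 │  5 │  2 │  4 │    
                 ┃├────┼────┼────┼────┤    
                 ┃│  3 │  7 │ 12 │  8 │    
                 ┃├────┼────┼────┼────┤    
                 ┃│ 14 │ 15 │ 10 │ 13 │    
                 ┃├────┼────┼────┼────┤    
                 ┃│  1 │ 11 │    │  9 │    
                 ┃└────┴────┴────┴────┘    
                 ┃Moves: 0                 
                 ┗━━━━━━━━━━━━━━━━━━━━━━━━━
                                           


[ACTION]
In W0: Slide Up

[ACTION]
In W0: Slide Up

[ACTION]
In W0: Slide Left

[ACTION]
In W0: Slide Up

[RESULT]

                          ┃    ┃typedef str
                          ┃The ┃    int len
                          ┃    ┃    int len
                          ┃The ┃    int buf
                          ┃    ┃    int cou
                          ┃This┃} InitData;
                 ┏━━━━━━━━┃    ┃           
                 ┃ Sliding┃    ┗━━━━━━━━━━━
                 ┠────────┃The framework im
                 ┃┌────┬──┗━━━━━━━━━━━━━━━━
                 ┃│  6 │  5 │  2 │  4 │    
                 ┃├────┼────┼────┼────┤    
                 ┃│  3 │  7 │ 12 │  8 │    
                 ┃├────┼────┼────┼────┤    
                 ┃│ 14 │ 15 │ 10 │ 13 │    
                 ┃├────┼────┼────┼────┤    
                 ┃│  1 │ 11 │  9 │    │    
                 ┃└────┴────┴────┴────┘    
                 ┃Moves: 1                 
                 ┗━━━━━━━━━━━━━━━━━━━━━━━━━
                                           


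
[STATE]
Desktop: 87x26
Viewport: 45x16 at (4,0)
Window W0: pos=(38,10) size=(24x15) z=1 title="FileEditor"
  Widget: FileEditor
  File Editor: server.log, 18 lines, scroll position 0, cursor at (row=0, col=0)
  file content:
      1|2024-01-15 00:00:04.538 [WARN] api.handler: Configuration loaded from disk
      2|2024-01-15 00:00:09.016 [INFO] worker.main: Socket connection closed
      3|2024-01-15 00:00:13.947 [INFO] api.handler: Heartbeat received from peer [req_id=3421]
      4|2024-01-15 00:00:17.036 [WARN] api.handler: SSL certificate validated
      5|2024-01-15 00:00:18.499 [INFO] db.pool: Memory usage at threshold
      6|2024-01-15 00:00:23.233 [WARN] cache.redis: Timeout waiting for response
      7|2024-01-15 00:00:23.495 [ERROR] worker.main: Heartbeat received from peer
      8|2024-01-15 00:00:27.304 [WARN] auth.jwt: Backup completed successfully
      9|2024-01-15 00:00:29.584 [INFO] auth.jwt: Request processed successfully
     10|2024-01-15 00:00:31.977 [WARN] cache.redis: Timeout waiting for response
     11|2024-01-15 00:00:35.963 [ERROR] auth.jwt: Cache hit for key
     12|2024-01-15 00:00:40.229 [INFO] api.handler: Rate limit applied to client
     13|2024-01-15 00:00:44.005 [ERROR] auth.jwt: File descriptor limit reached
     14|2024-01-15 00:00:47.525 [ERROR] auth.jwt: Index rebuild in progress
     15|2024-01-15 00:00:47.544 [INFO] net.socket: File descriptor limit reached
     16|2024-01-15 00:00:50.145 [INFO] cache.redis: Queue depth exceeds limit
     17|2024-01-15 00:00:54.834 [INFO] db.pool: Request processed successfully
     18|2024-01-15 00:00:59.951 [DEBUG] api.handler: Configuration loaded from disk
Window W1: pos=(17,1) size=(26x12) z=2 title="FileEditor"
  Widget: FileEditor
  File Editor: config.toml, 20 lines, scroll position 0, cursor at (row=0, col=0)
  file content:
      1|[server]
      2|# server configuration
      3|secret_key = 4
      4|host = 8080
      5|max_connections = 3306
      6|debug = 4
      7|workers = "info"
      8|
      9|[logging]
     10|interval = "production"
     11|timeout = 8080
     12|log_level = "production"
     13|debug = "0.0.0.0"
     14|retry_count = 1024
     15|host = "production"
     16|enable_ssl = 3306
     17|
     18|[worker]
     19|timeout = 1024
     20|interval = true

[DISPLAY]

                                             
             ┏━━━━━━━━━━━━━━━━━━━━━━━━┓      
             ┃ FileEditor             ┃      
             ┠────────────────────────┨      
             ┃█server]               ▲┃      
             ┃# server configuration █┃      
             ┃secret_key = 4         ░┃      
             ┃host = 8080            ░┃      
             ┃max_connections = 3306 ░┃      
             ┃debug = 4              ░┃      
             ┃workers = "info"       ░┃━━━━━━
             ┃                       ▼┃eEdito
             ┗━━━━━━━━━━━━━━━━━━━━━━━━┛──────
                                  ┃█024-01-15
                                  ┃2024-01-15
                                  ┃2024-01-15


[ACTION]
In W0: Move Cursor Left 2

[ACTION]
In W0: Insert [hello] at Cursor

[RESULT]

                                             
             ┏━━━━━━━━━━━━━━━━━━━━━━━━┓      
             ┃ FileEditor             ┃      
             ┠────────────────────────┨      
             ┃█server]               ▲┃      
             ┃# server configuration █┃      
             ┃secret_key = 4         ░┃      
             ┃host = 8080            ░┃      
             ┃max_connections = 3306 ░┃      
             ┃debug = 4              ░┃      
             ┃workers = "info"       ░┃━━━━━━
             ┃                       ▼┃eEdito
             ┗━━━━━━━━━━━━━━━━━━━━━━━━┛──────
                                  ┃hello█024-
                                  ┃2024-01-15
                                  ┃2024-01-15


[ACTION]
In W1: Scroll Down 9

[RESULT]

                                             
             ┏━━━━━━━━━━━━━━━━━━━━━━━━┓      
             ┃ FileEditor             ┃      
             ┠────────────────────────┨      
             ┃interval = "production"▲┃      
             ┃timeout = 8080         ░┃      
             ┃log_level = "production░┃      
             ┃debug = "0.0.0.0"      ░┃      
             ┃retry_count = 1024     ░┃      
             ┃host = "production"    █┃      
             ┃enable_ssl = 3306      ░┃━━━━━━
             ┃                       ▼┃eEdito
             ┗━━━━━━━━━━━━━━━━━━━━━━━━┛──────
                                  ┃hello█024-
                                  ┃2024-01-15
                                  ┃2024-01-15


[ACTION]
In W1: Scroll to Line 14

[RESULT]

                                             
             ┏━━━━━━━━━━━━━━━━━━━━━━━━┓      
             ┃ FileEditor             ┃      
             ┠────────────────────────┨      
             ┃debug = "0.0.0.0"      ▲┃      
             ┃retry_count = 1024     ░┃      
             ┃host = "production"    ░┃      
             ┃enable_ssl = 3306      ░┃      
             ┃                       ░┃      
             ┃[worker]               ░┃      
             ┃timeout = 1024         █┃━━━━━━
             ┃interval = true        ▼┃eEdito
             ┗━━━━━━━━━━━━━━━━━━━━━━━━┛──────
                                  ┃hello█024-
                                  ┃2024-01-15
                                  ┃2024-01-15


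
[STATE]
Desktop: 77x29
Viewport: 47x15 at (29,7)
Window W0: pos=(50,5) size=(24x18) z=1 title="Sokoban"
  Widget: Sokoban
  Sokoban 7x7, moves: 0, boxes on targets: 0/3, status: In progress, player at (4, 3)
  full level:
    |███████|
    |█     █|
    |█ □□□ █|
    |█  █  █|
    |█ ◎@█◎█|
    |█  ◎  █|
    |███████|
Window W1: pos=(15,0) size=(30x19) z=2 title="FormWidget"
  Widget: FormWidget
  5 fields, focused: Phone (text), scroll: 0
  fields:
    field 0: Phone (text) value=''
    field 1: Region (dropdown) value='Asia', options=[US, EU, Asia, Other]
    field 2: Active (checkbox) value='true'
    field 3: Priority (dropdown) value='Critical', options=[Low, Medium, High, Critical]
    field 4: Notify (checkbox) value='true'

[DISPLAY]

 [x]           ┃     ┠──────────────────────┨  
               ┃     ┃███████               ┃  
               ┃     ┃█     █               ┃  
               ┃     ┃█ □□□ █               ┃  
               ┃     ┃█  █  █               ┃  
               ┃     ┃█ ◎@█◎█               ┃  
               ┃     ┃█  ◎  █               ┃  
               ┃     ┃███████               ┃  
               ┃     ┃Moves: 0  0/3         ┃  
               ┃     ┃                      ┃  
               ┃     ┃                      ┃  
━━━━━━━━━━━━━━━┛     ┃                      ┃  
                     ┃                      ┃  
                     ┃                      ┃  
                     ┃                      ┃  


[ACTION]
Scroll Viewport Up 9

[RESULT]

━━━━━━━━━━━━━━━┓                               
               ┃                               
───────────────┨                               
 [            ]┃                               
 [Asia       ▼]┃                               
 [x]           ┃     ┏━━━━━━━━━━━━━━━━━━━━━━┓  
 [Critical   ▼]┃     ┃ Sokoban              ┃  
 [x]           ┃     ┠──────────────────────┨  
               ┃     ┃███████               ┃  
               ┃     ┃█     █               ┃  
               ┃     ┃█ □□□ █               ┃  
               ┃     ┃█  █  █               ┃  
               ┃     ┃█ ◎@█◎█               ┃  
               ┃     ┃█  ◎  █               ┃  
               ┃     ┃███████               ┃  


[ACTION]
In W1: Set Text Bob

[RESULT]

━━━━━━━━━━━━━━━┓                               
               ┃                               
───────────────┨                               
 [Bob         ]┃                               
 [Asia       ▼]┃                               
 [x]           ┃     ┏━━━━━━━━━━━━━━━━━━━━━━┓  
 [Critical   ▼]┃     ┃ Sokoban              ┃  
 [x]           ┃     ┠──────────────────────┨  
               ┃     ┃███████               ┃  
               ┃     ┃█     █               ┃  
               ┃     ┃█ □□□ █               ┃  
               ┃     ┃█  █  █               ┃  
               ┃     ┃█ ◎@█◎█               ┃  
               ┃     ┃█  ◎  █               ┃  
               ┃     ┃███████               ┃  


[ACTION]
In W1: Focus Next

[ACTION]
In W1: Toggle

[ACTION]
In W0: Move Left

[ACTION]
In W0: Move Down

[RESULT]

━━━━━━━━━━━━━━━┓                               
               ┃                               
───────────────┨                               
 [Bob         ]┃                               
 [Asia       ▼]┃                               
 [x]           ┃     ┏━━━━━━━━━━━━━━━━━━━━━━┓  
 [Critical   ▼]┃     ┃ Sokoban              ┃  
 [x]           ┃     ┠──────────────────────┨  
               ┃     ┃███████               ┃  
               ┃     ┃█     █               ┃  
               ┃     ┃█ □□□ █               ┃  
               ┃     ┃█  █  █               ┃  
               ┃     ┃█ ◎ █◎█               ┃  
               ┃     ┃█ @◎  █               ┃  
               ┃     ┃███████               ┃  


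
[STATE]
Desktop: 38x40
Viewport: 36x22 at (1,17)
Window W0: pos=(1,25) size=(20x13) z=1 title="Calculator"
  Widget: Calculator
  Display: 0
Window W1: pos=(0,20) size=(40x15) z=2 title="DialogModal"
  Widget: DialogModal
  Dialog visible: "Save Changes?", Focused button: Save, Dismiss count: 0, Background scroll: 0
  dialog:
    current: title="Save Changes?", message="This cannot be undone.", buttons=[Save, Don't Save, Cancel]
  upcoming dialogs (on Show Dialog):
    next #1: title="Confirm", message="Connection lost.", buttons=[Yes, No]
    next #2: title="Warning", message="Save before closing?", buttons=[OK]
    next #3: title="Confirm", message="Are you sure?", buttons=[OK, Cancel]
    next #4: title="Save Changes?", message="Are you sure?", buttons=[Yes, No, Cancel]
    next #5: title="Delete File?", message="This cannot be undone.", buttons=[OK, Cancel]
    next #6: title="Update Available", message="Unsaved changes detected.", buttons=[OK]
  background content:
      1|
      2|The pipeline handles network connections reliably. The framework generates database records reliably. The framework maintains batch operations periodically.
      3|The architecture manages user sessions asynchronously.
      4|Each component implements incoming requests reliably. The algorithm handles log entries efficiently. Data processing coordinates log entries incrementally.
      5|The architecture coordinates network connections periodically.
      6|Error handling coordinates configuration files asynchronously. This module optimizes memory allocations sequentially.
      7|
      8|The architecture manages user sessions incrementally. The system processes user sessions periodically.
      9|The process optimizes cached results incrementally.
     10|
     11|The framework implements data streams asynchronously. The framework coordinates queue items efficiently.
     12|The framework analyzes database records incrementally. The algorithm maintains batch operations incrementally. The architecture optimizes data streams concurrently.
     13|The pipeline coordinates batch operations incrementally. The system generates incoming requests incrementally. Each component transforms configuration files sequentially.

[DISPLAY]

                                    
                                    
                                    
━━━━━━━━━━━━━━━━━━━━━━━━━━━━━━━━━━━━
 DialogModal                        
────────────────────────────────────
                                    
The pipeline handles network connect
The architecture manages user sessio
Eac┌──────────────────────────────┐r
The│        Save Changes?         │k
Err│    This cannot be undone.    │a
   │ [Save]  Don't Save   Cancel  │ 
The└──────────────────────────────┘o
The process optimizes cached results
                                    
The framework implements data stream
━━━━━━━━━━━━━━━━━━━━━━━━━━━━━━━━━━━━
┃├───┼───┼───┼───┤ ┃                
┃│ 0 │ . │ = │ + │ ┃                
┗━━━━━━━━━━━━━━━━━━┛                
                                    


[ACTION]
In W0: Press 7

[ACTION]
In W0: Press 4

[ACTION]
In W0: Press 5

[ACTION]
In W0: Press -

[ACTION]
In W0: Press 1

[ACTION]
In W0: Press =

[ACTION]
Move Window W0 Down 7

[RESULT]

                                    
                                    
                                    
━━━━━━━━━━━━━━━━━━━━━━━━━━━━━━━━━━━━
 DialogModal                        
────────────────────────────────────
                                    
The pipeline handles network connect
The architecture manages user sessio
Eac┌──────────────────────────────┐r
The│        Save Changes?         │k
Err│    This cannot be undone.    │a
   │ [Save]  Don't Save   Cancel  │ 
The└──────────────────────────────┘o
The process optimizes cached results
                                    
The framework implements data stream
━━━━━━━━━━━━━━━━━━━━━━━━━━━━━━━━━━━━
┃├───┼───┼───┼───┤ ┃                
┃│ 1 │ 2 │ 3 │ - │ ┃                
┃├───┼───┼───┼───┤ ┃                
┃│ 0 │ . │ = │ + │ ┃                


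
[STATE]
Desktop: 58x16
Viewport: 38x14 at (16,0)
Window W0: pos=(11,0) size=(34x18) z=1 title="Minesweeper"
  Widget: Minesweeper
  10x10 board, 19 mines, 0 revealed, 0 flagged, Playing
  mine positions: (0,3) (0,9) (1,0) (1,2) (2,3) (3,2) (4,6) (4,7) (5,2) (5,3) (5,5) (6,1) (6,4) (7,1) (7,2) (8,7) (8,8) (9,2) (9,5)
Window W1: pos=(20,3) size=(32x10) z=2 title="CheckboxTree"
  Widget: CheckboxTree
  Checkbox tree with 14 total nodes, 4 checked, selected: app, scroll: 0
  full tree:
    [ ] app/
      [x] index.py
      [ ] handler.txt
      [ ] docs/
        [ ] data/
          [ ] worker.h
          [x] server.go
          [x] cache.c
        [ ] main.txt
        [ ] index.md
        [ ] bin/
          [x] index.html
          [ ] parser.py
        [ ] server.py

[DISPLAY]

━━━━━━━━━━━━━━━━━━━━━━━━━━━━┓         
esweeper                    ┃         
────────────────────────────┨         
■■■■┏━━━━━━━━━━━━━━━━━━━━━━━━━━━━━━┓  
■■■■┃ CheckboxTree                 ┃  
■■■■┠──────────────────────────────┨  
■■■■┃>[-] app/                     ┃  
■■■■┃   [x] index.py               ┃  
■■■■┃   [ ] handler.txt            ┃  
■■■■┃   [-] docs/                  ┃  
■■■■┃     [-] data/                ┃  
■■■■┃       [ ] worker.h           ┃  
■■■■┗━━━━━━━━━━━━━━━━━━━━━━━━━━━━━━┛  
                            ┃         


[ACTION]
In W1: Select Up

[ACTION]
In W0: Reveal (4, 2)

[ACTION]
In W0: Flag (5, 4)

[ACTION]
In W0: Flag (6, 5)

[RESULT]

━━━━━━━━━━━━━━━━━━━━━━━━━━━━┓         
esweeper                    ┃         
────────────────────────────┨         
■■■■┏━━━━━━━━━━━━━━━━━━━━━━━━━━━━━━┓  
■■■■┃ CheckboxTree                 ┃  
■■■■┠──────────────────────────────┨  
■■■■┃>[-] app/                     ┃  
■■■■┃   [x] index.py               ┃  
⚑■■■┃   [ ] handler.txt            ┃  
■⚑■■┃   [-] docs/                  ┃  
■■■■┃     [-] data/                ┃  
■■■■┃       [ ] worker.h           ┃  
■■■■┗━━━━━━━━━━━━━━━━━━━━━━━━━━━━━━┛  
                            ┃         


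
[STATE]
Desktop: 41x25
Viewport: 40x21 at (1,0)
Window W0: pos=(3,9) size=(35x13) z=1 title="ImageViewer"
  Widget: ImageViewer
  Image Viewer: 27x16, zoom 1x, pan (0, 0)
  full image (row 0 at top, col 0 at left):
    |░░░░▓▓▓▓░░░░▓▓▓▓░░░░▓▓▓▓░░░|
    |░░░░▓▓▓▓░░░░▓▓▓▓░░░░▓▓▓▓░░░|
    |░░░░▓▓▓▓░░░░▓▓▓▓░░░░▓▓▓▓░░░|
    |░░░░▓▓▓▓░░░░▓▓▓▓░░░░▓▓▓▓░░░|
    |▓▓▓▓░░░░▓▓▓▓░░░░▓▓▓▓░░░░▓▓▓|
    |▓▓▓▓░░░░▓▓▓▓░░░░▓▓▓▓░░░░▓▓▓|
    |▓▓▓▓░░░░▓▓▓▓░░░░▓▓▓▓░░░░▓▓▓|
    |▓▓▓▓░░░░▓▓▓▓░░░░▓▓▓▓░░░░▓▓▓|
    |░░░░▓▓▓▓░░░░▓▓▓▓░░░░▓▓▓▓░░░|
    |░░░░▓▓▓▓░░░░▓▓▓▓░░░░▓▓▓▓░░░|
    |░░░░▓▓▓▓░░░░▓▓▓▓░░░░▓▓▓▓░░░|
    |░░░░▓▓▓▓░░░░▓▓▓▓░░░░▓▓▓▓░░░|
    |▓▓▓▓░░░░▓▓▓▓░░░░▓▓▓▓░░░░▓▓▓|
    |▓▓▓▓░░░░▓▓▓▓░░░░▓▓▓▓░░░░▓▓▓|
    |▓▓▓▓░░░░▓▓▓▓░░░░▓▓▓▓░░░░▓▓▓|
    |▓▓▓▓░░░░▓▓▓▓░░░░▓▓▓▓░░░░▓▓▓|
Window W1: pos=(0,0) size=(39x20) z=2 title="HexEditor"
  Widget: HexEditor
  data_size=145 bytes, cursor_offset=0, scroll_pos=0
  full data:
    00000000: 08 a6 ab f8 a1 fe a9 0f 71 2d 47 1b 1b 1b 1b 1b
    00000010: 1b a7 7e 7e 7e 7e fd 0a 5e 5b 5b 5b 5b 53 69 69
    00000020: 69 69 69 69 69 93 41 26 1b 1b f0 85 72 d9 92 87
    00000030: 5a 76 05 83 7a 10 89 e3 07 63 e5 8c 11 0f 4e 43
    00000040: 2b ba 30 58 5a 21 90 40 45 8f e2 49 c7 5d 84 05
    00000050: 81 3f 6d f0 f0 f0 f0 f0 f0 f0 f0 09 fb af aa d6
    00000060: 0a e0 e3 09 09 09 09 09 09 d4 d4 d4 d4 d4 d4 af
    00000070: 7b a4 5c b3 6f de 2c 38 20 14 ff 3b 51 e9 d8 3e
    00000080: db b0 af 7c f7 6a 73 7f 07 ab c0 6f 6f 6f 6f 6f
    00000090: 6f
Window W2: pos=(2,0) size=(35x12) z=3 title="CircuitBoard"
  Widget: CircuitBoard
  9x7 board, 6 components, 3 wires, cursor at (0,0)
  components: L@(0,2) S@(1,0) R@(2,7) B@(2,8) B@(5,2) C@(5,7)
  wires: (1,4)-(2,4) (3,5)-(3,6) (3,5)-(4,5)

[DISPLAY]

━┏━━━━━━━━━━━━━━━━━━━━━━━━━━━━━━━━━┓━┓  
 ┃ CircuitBoard                    ┃ ┃  
─┠─────────────────────────────────┨─┨  
0┃   0 1 2 3 4 5 6 7 8             ┃1┃  
0┃0  [.]      L                    ┃e┃  
0┃                                 ┃b┃  
0┃1   S               ·            ┃7┃  
0┃                    │            ┃5┃  
0┃2                   ·           R┃0┃  
0┃                                 ┃9┃  
0┃3                       · ─ ·    ┃0┃  
0┗━━━━━━━━━━━━━━━━━━━━━━━━━━━━━━━━━┛7┃  
00000090  6f                         ┃  
                                     ┃  
                                     ┃  
                                     ┃  
                                     ┃  
                                     ┃  
                                     ┃  
━━━━━━━━━━━━━━━━━━━━━━━━━━━━━━━━━━━━━┛  
  ┃░░░░▓▓▓▓░░░░▓▓▓▓░░░░▓▓▓▓░░░      ┃   


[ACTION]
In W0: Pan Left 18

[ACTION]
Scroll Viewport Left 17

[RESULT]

┏━┏━━━━━━━━━━━━━━━━━━━━━━━━━━━━━━━━━┓━┓ 
┃ ┃ CircuitBoard                    ┃ ┃ 
┠─┠─────────────────────────────────┨─┨ 
┃0┃   0 1 2 3 4 5 6 7 8             ┃1┃ 
┃0┃0  [.]      L                    ┃e┃ 
┃0┃                                 ┃b┃ 
┃0┃1   S               ·            ┃7┃ 
┃0┃                    │            ┃5┃ 
┃0┃2                   ·           R┃0┃ 
┃0┃                                 ┃9┃ 
┃0┃3                       · ─ ·    ┃0┃ 
┃0┗━━━━━━━━━━━━━━━━━━━━━━━━━━━━━━━━━┛7┃ 
┃00000090  6f                         ┃ 
┃                                     ┃ 
┃                                     ┃ 
┃                                     ┃ 
┃                                     ┃ 
┃                                     ┃ 
┃                                     ┃ 
┗━━━━━━━━━━━━━━━━━━━━━━━━━━━━━━━━━━━━━┛ 
   ┃░░░░▓▓▓▓░░░░▓▓▓▓░░░░▓▓▓▓░░░      ┃  


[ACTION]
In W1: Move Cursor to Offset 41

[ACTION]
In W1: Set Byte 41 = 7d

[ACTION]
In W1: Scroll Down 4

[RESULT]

┏━┏━━━━━━━━━━━━━━━━━━━━━━━━━━━━━━━━━┓━┓ 
┃ ┃ CircuitBoard                    ┃ ┃ 
┠─┠─────────────────────────────────┨─┨ 
┃0┃   0 1 2 3 4 5 6 7 8             ┃5┃ 
┃0┃0  [.]      L                    ┃0┃ 
┃0┃                                 ┃9┃ 
┃0┃1   S               ·            ┃0┃ 
┃0┃                    │            ┃7┃ 
┃0┃2                   ·           R┃ ┃ 
┃ ┃                                 ┃ ┃ 
┃ ┃3                       · ─ ·    ┃ ┃ 
┃ ┗━━━━━━━━━━━━━━━━━━━━━━━━━━━━━━━━━┛ ┃ 
┃                                     ┃ 
┃                                     ┃ 
┃                                     ┃ 
┃                                     ┃ 
┃                                     ┃ 
┃                                     ┃ 
┃                                     ┃ 
┗━━━━━━━━━━━━━━━━━━━━━━━━━━━━━━━━━━━━━┛ 
   ┃░░░░▓▓▓▓░░░░▓▓▓▓░░░░▓▓▓▓░░░      ┃  
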